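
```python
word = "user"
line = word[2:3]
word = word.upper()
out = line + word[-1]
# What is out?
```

Trace (tracking out):
word = 'user'  # -> word = 'user'
line = word[2:3]  # -> line = 'e'
word = word.upper()  # -> word = 'USER'
out = line + word[-1]  # -> out = 'eR'

Answer: 'eR'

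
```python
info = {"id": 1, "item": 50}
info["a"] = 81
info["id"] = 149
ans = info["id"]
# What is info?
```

Answer: {'id': 149, 'item': 50, 'a': 81}

Derivation:
Trace (tracking info):
info = {'id': 1, 'item': 50}  # -> info = {'id': 1, 'item': 50}
info['a'] = 81  # -> info = {'id': 1, 'item': 50, 'a': 81}
info['id'] = 149  # -> info = {'id': 149, 'item': 50, 'a': 81}
ans = info['id']  # -> ans = 149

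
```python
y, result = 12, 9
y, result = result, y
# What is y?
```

Answer: 9

Derivation:
Trace (tracking y):
y, result = (12, 9)  # -> y = 12, result = 9
y, result = (result, y)  # -> y = 9, result = 12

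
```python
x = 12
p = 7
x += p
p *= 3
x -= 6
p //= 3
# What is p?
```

Trace (tracking p):
x = 12  # -> x = 12
p = 7  # -> p = 7
x += p  # -> x = 19
p *= 3  # -> p = 21
x -= 6  # -> x = 13
p //= 3  # -> p = 7

Answer: 7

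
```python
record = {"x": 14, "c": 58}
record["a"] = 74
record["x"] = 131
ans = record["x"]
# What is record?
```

Answer: {'x': 131, 'c': 58, 'a': 74}

Derivation:
Trace (tracking record):
record = {'x': 14, 'c': 58}  # -> record = {'x': 14, 'c': 58}
record['a'] = 74  # -> record = {'x': 14, 'c': 58, 'a': 74}
record['x'] = 131  # -> record = {'x': 131, 'c': 58, 'a': 74}
ans = record['x']  # -> ans = 131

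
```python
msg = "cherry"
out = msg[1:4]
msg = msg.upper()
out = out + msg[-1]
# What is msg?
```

Answer: 'CHERRY'

Derivation:
Trace (tracking msg):
msg = 'cherry'  # -> msg = 'cherry'
out = msg[1:4]  # -> out = 'her'
msg = msg.upper()  # -> msg = 'CHERRY'
out = out + msg[-1]  # -> out = 'herY'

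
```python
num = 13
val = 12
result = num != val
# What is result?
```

Answer: True

Derivation:
Trace (tracking result):
num = 13  # -> num = 13
val = 12  # -> val = 12
result = num != val  # -> result = True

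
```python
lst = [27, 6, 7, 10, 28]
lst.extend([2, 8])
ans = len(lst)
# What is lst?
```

Answer: [27, 6, 7, 10, 28, 2, 8]

Derivation:
Trace (tracking lst):
lst = [27, 6, 7, 10, 28]  # -> lst = [27, 6, 7, 10, 28]
lst.extend([2, 8])  # -> lst = [27, 6, 7, 10, 28, 2, 8]
ans = len(lst)  # -> ans = 7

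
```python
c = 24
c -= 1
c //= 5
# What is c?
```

Trace (tracking c):
c = 24  # -> c = 24
c -= 1  # -> c = 23
c //= 5  # -> c = 4

Answer: 4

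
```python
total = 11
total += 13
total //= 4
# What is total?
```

Answer: 6

Derivation:
Trace (tracking total):
total = 11  # -> total = 11
total += 13  # -> total = 24
total //= 4  # -> total = 6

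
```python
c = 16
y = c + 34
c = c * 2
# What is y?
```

Trace (tracking y):
c = 16  # -> c = 16
y = c + 34  # -> y = 50
c = c * 2  # -> c = 32

Answer: 50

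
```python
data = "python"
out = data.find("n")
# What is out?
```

Answer: 5

Derivation:
Trace (tracking out):
data = 'python'  # -> data = 'python'
out = data.find('n')  # -> out = 5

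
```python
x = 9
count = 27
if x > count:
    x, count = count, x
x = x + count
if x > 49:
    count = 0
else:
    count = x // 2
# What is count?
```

Trace (tracking count):
x = 9  # -> x = 9
count = 27  # -> count = 27
if x > count:  # condition is False
x = x + count  # -> x = 36
if x > 49:  # condition is False
else:
    count = x // 2  # -> count = 18

Answer: 18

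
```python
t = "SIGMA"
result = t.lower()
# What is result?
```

Answer: 'sigma'

Derivation:
Trace (tracking result):
t = 'SIGMA'  # -> t = 'SIGMA'
result = t.lower()  # -> result = 'sigma'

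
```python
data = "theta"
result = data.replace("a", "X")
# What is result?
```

Answer: 'thetX'

Derivation:
Trace (tracking result):
data = 'theta'  # -> data = 'theta'
result = data.replace('a', 'X')  # -> result = 'thetX'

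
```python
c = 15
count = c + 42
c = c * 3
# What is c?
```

Trace (tracking c):
c = 15  # -> c = 15
count = c + 42  # -> count = 57
c = c * 3  # -> c = 45

Answer: 45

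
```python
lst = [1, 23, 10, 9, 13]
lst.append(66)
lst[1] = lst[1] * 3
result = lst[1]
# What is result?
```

Answer: 69

Derivation:
Trace (tracking result):
lst = [1, 23, 10, 9, 13]  # -> lst = [1, 23, 10, 9, 13]
lst.append(66)  # -> lst = [1, 23, 10, 9, 13, 66]
lst[1] = lst[1] * 3  # -> lst = [1, 69, 10, 9, 13, 66]
result = lst[1]  # -> result = 69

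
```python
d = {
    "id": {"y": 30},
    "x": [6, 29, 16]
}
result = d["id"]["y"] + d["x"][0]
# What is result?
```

Trace (tracking result):
d = {'id': {'y': 30}, 'x': [6, 29, 16]}  # -> d = {'id': {'y': 30}, 'x': [6, 29, 16]}
result = d['id']['y'] + d['x'][0]  # -> result = 36

Answer: 36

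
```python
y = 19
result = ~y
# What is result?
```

Answer: -20

Derivation:
Trace (tracking result):
y = 19  # -> y = 19
result = ~y  # -> result = -20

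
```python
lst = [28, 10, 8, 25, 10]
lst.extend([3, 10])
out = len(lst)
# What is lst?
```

Trace (tracking lst):
lst = [28, 10, 8, 25, 10]  # -> lst = [28, 10, 8, 25, 10]
lst.extend([3, 10])  # -> lst = [28, 10, 8, 25, 10, 3, 10]
out = len(lst)  # -> out = 7

Answer: [28, 10, 8, 25, 10, 3, 10]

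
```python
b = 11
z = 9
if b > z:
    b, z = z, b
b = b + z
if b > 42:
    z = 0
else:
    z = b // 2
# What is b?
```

Answer: 20

Derivation:
Trace (tracking b):
b = 11  # -> b = 11
z = 9  # -> z = 9
if b > z:  # condition is True
    b, z = (z, b)  # -> b = 9, z = 11
b = b + z  # -> b = 20
if b > 42:  # condition is False
else:
    z = b // 2  # -> z = 10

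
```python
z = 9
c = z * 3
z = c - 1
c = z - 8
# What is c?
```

Trace (tracking c):
z = 9  # -> z = 9
c = z * 3  # -> c = 27
z = c - 1  # -> z = 26
c = z - 8  # -> c = 18

Answer: 18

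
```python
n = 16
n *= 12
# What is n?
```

Answer: 192

Derivation:
Trace (tracking n):
n = 16  # -> n = 16
n *= 12  # -> n = 192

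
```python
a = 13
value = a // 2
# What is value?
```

Answer: 6

Derivation:
Trace (tracking value):
a = 13  # -> a = 13
value = a // 2  # -> value = 6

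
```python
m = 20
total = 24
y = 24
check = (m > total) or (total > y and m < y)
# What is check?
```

Answer: False

Derivation:
Trace (tracking check):
m = 20  # -> m = 20
total = 24  # -> total = 24
y = 24  # -> y = 24
check = m > total or (total > y and m < y)  # -> check = False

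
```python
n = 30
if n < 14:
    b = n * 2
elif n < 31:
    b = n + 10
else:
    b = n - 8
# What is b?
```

Answer: 40

Derivation:
Trace (tracking b):
n = 30  # -> n = 30
if n < 14:  # condition is False
elif n < 31:  # condition is True
    b = n + 10  # -> b = 40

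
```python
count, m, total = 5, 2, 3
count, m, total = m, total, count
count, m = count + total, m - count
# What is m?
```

Answer: 1

Derivation:
Trace (tracking m):
count, m, total = (5, 2, 3)  # -> count = 5, m = 2, total = 3
count, m, total = (m, total, count)  # -> count = 2, m = 3, total = 5
count, m = (count + total, m - count)  # -> count = 7, m = 1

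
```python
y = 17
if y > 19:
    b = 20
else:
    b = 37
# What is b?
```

Answer: 37

Derivation:
Trace (tracking b):
y = 17  # -> y = 17
if y > 19:  # condition is False
else:
    b = 37  # -> b = 37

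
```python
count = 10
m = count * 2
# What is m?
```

Trace (tracking m):
count = 10  # -> count = 10
m = count * 2  # -> m = 20

Answer: 20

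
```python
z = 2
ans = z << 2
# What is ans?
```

Trace (tracking ans):
z = 2  # -> z = 2
ans = z << 2  # -> ans = 8

Answer: 8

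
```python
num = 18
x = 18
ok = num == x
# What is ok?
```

Trace (tracking ok):
num = 18  # -> num = 18
x = 18  # -> x = 18
ok = num == x  # -> ok = True

Answer: True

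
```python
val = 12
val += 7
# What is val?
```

Answer: 19

Derivation:
Trace (tracking val):
val = 12  # -> val = 12
val += 7  # -> val = 19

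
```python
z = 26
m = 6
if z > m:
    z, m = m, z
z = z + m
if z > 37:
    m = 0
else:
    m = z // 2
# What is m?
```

Trace (tracking m):
z = 26  # -> z = 26
m = 6  # -> m = 6
if z > m:  # condition is True
    z, m = (m, z)  # -> z = 6, m = 26
z = z + m  # -> z = 32
if z > 37:  # condition is False
else:
    m = z // 2  # -> m = 16

Answer: 16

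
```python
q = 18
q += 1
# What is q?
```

Trace (tracking q):
q = 18  # -> q = 18
q += 1  # -> q = 19

Answer: 19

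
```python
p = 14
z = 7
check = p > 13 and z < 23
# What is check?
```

Trace (tracking check):
p = 14  # -> p = 14
z = 7  # -> z = 7
check = p > 13 and z < 23  # -> check = True

Answer: True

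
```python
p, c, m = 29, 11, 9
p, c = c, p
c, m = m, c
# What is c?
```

Answer: 9

Derivation:
Trace (tracking c):
p, c, m = (29, 11, 9)  # -> p = 29, c = 11, m = 9
p, c = (c, p)  # -> p = 11, c = 29
c, m = (m, c)  # -> c = 9, m = 29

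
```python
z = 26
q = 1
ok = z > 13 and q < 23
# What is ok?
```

Answer: True

Derivation:
Trace (tracking ok):
z = 26  # -> z = 26
q = 1  # -> q = 1
ok = z > 13 and q < 23  # -> ok = True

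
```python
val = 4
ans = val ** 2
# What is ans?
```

Trace (tracking ans):
val = 4  # -> val = 4
ans = val ** 2  # -> ans = 16

Answer: 16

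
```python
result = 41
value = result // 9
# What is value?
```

Trace (tracking value):
result = 41  # -> result = 41
value = result // 9  # -> value = 4

Answer: 4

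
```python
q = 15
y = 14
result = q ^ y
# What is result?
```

Answer: 1

Derivation:
Trace (tracking result):
q = 15  # -> q = 15
y = 14  # -> y = 14
result = q ^ y  # -> result = 1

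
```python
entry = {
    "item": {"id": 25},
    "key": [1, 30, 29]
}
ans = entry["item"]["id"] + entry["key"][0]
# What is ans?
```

Trace (tracking ans):
entry = {'item': {'id': 25}, 'key': [1, 30, 29]}  # -> entry = {'item': {'id': 25}, 'key': [1, 30, 29]}
ans = entry['item']['id'] + entry['key'][0]  # -> ans = 26

Answer: 26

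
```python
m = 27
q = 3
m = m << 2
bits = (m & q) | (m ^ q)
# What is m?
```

Answer: 108

Derivation:
Trace (tracking m):
m = 27  # -> m = 27
q = 3  # -> q = 3
m = m << 2  # -> m = 108
bits = m & q | m ^ q  # -> bits = 111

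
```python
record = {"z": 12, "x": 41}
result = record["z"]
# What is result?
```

Answer: 12

Derivation:
Trace (tracking result):
record = {'z': 12, 'x': 41}  # -> record = {'z': 12, 'x': 41}
result = record['z']  # -> result = 12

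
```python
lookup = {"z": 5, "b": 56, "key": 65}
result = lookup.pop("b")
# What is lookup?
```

Trace (tracking lookup):
lookup = {'z': 5, 'b': 56, 'key': 65}  # -> lookup = {'z': 5, 'b': 56, 'key': 65}
result = lookup.pop('b')  # -> result = 56

Answer: {'z': 5, 'key': 65}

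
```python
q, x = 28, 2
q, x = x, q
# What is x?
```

Answer: 28

Derivation:
Trace (tracking x):
q, x = (28, 2)  # -> q = 28, x = 2
q, x = (x, q)  # -> q = 2, x = 28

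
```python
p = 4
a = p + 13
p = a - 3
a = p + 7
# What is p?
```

Trace (tracking p):
p = 4  # -> p = 4
a = p + 13  # -> a = 17
p = a - 3  # -> p = 14
a = p + 7  # -> a = 21

Answer: 14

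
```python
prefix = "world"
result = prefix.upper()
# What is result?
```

Trace (tracking result):
prefix = 'world'  # -> prefix = 'world'
result = prefix.upper()  # -> result = 'WORLD'

Answer: 'WORLD'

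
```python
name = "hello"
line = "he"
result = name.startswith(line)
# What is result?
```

Trace (tracking result):
name = 'hello'  # -> name = 'hello'
line = 'he'  # -> line = 'he'
result = name.startswith(line)  # -> result = True

Answer: True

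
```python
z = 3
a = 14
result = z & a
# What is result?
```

Answer: 2

Derivation:
Trace (tracking result):
z = 3  # -> z = 3
a = 14  # -> a = 14
result = z & a  # -> result = 2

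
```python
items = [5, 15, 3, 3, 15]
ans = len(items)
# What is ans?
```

Trace (tracking ans):
items = [5, 15, 3, 3, 15]  # -> items = [5, 15, 3, 3, 15]
ans = len(items)  # -> ans = 5

Answer: 5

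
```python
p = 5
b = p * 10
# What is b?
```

Answer: 50

Derivation:
Trace (tracking b):
p = 5  # -> p = 5
b = p * 10  # -> b = 50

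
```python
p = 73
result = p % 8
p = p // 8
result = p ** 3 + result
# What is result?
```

Answer: 730

Derivation:
Trace (tracking result):
p = 73  # -> p = 73
result = p % 8  # -> result = 1
p = p // 8  # -> p = 9
result = p ** 3 + result  # -> result = 730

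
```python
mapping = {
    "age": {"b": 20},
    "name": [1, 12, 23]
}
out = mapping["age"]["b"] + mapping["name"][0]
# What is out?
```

Answer: 21

Derivation:
Trace (tracking out):
mapping = {'age': {'b': 20}, 'name': [1, 12, 23]}  # -> mapping = {'age': {'b': 20}, 'name': [1, 12, 23]}
out = mapping['age']['b'] + mapping['name'][0]  # -> out = 21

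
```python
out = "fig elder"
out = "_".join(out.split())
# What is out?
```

Answer: 'fig_elder'

Derivation:
Trace (tracking out):
out = 'fig elder'  # -> out = 'fig elder'
out = '_'.join(out.split())  # -> out = 'fig_elder'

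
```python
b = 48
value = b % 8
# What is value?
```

Trace (tracking value):
b = 48  # -> b = 48
value = b % 8  # -> value = 0

Answer: 0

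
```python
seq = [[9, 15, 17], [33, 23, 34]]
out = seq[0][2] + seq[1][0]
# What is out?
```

Answer: 50

Derivation:
Trace (tracking out):
seq = [[9, 15, 17], [33, 23, 34]]  # -> seq = [[9, 15, 17], [33, 23, 34]]
out = seq[0][2] + seq[1][0]  # -> out = 50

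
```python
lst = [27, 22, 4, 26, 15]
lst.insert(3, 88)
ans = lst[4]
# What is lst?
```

Answer: [27, 22, 4, 88, 26, 15]

Derivation:
Trace (tracking lst):
lst = [27, 22, 4, 26, 15]  # -> lst = [27, 22, 4, 26, 15]
lst.insert(3, 88)  # -> lst = [27, 22, 4, 88, 26, 15]
ans = lst[4]  # -> ans = 26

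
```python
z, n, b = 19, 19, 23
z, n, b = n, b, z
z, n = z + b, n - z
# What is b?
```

Trace (tracking b):
z, n, b = (19, 19, 23)  # -> z = 19, n = 19, b = 23
z, n, b = (n, b, z)  # -> z = 19, n = 23, b = 19
z, n = (z + b, n - z)  # -> z = 38, n = 4

Answer: 19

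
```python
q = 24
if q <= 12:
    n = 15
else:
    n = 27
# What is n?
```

Answer: 27

Derivation:
Trace (tracking n):
q = 24  # -> q = 24
if q <= 12:  # condition is False
else:
    n = 27  # -> n = 27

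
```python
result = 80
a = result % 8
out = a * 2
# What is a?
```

Trace (tracking a):
result = 80  # -> result = 80
a = result % 8  # -> a = 0
out = a * 2  # -> out = 0

Answer: 0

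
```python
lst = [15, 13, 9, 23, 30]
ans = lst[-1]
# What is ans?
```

Answer: 30

Derivation:
Trace (tracking ans):
lst = [15, 13, 9, 23, 30]  # -> lst = [15, 13, 9, 23, 30]
ans = lst[-1]  # -> ans = 30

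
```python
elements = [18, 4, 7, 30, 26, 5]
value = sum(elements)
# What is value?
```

Answer: 90

Derivation:
Trace (tracking value):
elements = [18, 4, 7, 30, 26, 5]  # -> elements = [18, 4, 7, 30, 26, 5]
value = sum(elements)  # -> value = 90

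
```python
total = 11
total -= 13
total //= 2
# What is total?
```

Trace (tracking total):
total = 11  # -> total = 11
total -= 13  # -> total = -2
total //= 2  # -> total = -1

Answer: -1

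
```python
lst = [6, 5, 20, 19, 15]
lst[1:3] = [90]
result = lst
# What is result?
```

Trace (tracking result):
lst = [6, 5, 20, 19, 15]  # -> lst = [6, 5, 20, 19, 15]
lst[1:3] = [90]  # -> lst = [6, 90, 19, 15]
result = lst  # -> result = [6, 90, 19, 15]

Answer: [6, 90, 19, 15]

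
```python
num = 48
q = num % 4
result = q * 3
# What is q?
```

Trace (tracking q):
num = 48  # -> num = 48
q = num % 4  # -> q = 0
result = q * 3  # -> result = 0

Answer: 0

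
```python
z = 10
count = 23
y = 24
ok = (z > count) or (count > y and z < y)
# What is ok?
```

Trace (tracking ok):
z = 10  # -> z = 10
count = 23  # -> count = 23
y = 24  # -> y = 24
ok = z > count or (count > y and z < y)  # -> ok = False

Answer: False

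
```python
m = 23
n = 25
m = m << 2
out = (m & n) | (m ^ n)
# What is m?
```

Answer: 92

Derivation:
Trace (tracking m):
m = 23  # -> m = 23
n = 25  # -> n = 25
m = m << 2  # -> m = 92
out = m & n | m ^ n  # -> out = 93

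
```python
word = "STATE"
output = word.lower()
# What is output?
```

Trace (tracking output):
word = 'STATE'  # -> word = 'STATE'
output = word.lower()  # -> output = 'state'

Answer: 'state'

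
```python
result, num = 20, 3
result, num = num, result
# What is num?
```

Trace (tracking num):
result, num = (20, 3)  # -> result = 20, num = 3
result, num = (num, result)  # -> result = 3, num = 20

Answer: 20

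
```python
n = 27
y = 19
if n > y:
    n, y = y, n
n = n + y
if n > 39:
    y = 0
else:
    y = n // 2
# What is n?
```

Trace (tracking n):
n = 27  # -> n = 27
y = 19  # -> y = 19
if n > y:  # condition is True
    n, y = (y, n)  # -> n = 19, y = 27
n = n + y  # -> n = 46
if n > 39:  # condition is True
    y = 0  # -> y = 0

Answer: 46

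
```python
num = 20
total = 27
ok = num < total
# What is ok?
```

Trace (tracking ok):
num = 20  # -> num = 20
total = 27  # -> total = 27
ok = num < total  # -> ok = True

Answer: True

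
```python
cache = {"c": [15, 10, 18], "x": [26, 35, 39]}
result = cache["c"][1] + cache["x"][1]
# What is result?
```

Trace (tracking result):
cache = {'c': [15, 10, 18], 'x': [26, 35, 39]}  # -> cache = {'c': [15, 10, 18], 'x': [26, 35, 39]}
result = cache['c'][1] + cache['x'][1]  # -> result = 45

Answer: 45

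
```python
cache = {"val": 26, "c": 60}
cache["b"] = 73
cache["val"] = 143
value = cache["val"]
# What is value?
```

Trace (tracking value):
cache = {'val': 26, 'c': 60}  # -> cache = {'val': 26, 'c': 60}
cache['b'] = 73  # -> cache = {'val': 26, 'c': 60, 'b': 73}
cache['val'] = 143  # -> cache = {'val': 143, 'c': 60, 'b': 73}
value = cache['val']  # -> value = 143

Answer: 143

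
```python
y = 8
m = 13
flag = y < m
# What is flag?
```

Trace (tracking flag):
y = 8  # -> y = 8
m = 13  # -> m = 13
flag = y < m  # -> flag = True

Answer: True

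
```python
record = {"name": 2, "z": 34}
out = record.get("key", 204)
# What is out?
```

Trace (tracking out):
record = {'name': 2, 'z': 34}  # -> record = {'name': 2, 'z': 34}
out = record.get('key', 204)  # -> out = 204

Answer: 204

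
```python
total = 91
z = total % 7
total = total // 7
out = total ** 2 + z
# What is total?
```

Trace (tracking total):
total = 91  # -> total = 91
z = total % 7  # -> z = 0
total = total // 7  # -> total = 13
out = total ** 2 + z  # -> out = 169

Answer: 13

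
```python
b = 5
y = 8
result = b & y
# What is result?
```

Trace (tracking result):
b = 5  # -> b = 5
y = 8  # -> y = 8
result = b & y  # -> result = 0

Answer: 0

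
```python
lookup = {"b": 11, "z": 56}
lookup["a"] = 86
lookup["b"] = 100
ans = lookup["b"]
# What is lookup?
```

Trace (tracking lookup):
lookup = {'b': 11, 'z': 56}  # -> lookup = {'b': 11, 'z': 56}
lookup['a'] = 86  # -> lookup = {'b': 11, 'z': 56, 'a': 86}
lookup['b'] = 100  # -> lookup = {'b': 100, 'z': 56, 'a': 86}
ans = lookup['b']  # -> ans = 100

Answer: {'b': 100, 'z': 56, 'a': 86}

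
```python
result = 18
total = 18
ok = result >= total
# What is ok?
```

Answer: True

Derivation:
Trace (tracking ok):
result = 18  # -> result = 18
total = 18  # -> total = 18
ok = result >= total  # -> ok = True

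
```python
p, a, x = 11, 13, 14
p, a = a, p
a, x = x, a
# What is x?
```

Answer: 11

Derivation:
Trace (tracking x):
p, a, x = (11, 13, 14)  # -> p = 11, a = 13, x = 14
p, a = (a, p)  # -> p = 13, a = 11
a, x = (x, a)  # -> a = 14, x = 11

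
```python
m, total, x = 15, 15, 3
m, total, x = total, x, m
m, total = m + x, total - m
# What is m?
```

Trace (tracking m):
m, total, x = (15, 15, 3)  # -> m = 15, total = 15, x = 3
m, total, x = (total, x, m)  # -> m = 15, total = 3, x = 15
m, total = (m + x, total - m)  # -> m = 30, total = -12

Answer: 30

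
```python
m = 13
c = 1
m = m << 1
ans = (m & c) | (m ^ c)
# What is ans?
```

Trace (tracking ans):
m = 13  # -> m = 13
c = 1  # -> c = 1
m = m << 1  # -> m = 26
ans = m & c | m ^ c  # -> ans = 27

Answer: 27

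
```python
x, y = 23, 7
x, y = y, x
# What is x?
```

Trace (tracking x):
x, y = (23, 7)  # -> x = 23, y = 7
x, y = (y, x)  # -> x = 7, y = 23

Answer: 7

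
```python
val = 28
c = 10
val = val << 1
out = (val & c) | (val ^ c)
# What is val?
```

Trace (tracking val):
val = 28  # -> val = 28
c = 10  # -> c = 10
val = val << 1  # -> val = 56
out = val & c | val ^ c  # -> out = 58

Answer: 56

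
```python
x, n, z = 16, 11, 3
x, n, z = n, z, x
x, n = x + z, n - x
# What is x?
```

Answer: 27

Derivation:
Trace (tracking x):
x, n, z = (16, 11, 3)  # -> x = 16, n = 11, z = 3
x, n, z = (n, z, x)  # -> x = 11, n = 3, z = 16
x, n = (x + z, n - x)  # -> x = 27, n = -8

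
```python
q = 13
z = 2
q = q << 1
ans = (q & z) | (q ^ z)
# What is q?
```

Trace (tracking q):
q = 13  # -> q = 13
z = 2  # -> z = 2
q = q << 1  # -> q = 26
ans = q & z | q ^ z  # -> ans = 26

Answer: 26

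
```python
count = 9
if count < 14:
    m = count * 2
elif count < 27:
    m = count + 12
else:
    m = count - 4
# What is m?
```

Trace (tracking m):
count = 9  # -> count = 9
if count < 14:  # condition is True
    m = count * 2  # -> m = 18

Answer: 18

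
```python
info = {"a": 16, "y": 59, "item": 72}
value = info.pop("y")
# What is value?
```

Trace (tracking value):
info = {'a': 16, 'y': 59, 'item': 72}  # -> info = {'a': 16, 'y': 59, 'item': 72}
value = info.pop('y')  # -> value = 59

Answer: 59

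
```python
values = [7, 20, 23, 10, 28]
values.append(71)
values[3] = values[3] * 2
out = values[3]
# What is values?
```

Answer: [7, 20, 23, 20, 28, 71]

Derivation:
Trace (tracking values):
values = [7, 20, 23, 10, 28]  # -> values = [7, 20, 23, 10, 28]
values.append(71)  # -> values = [7, 20, 23, 10, 28, 71]
values[3] = values[3] * 2  # -> values = [7, 20, 23, 20, 28, 71]
out = values[3]  # -> out = 20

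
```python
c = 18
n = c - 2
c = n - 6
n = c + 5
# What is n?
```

Answer: 15

Derivation:
Trace (tracking n):
c = 18  # -> c = 18
n = c - 2  # -> n = 16
c = n - 6  # -> c = 10
n = c + 5  # -> n = 15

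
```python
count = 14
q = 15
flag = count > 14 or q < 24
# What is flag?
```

Trace (tracking flag):
count = 14  # -> count = 14
q = 15  # -> q = 15
flag = count > 14 or q < 24  # -> flag = True

Answer: True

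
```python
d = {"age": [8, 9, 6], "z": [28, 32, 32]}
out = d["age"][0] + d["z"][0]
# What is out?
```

Answer: 36

Derivation:
Trace (tracking out):
d = {'age': [8, 9, 6], 'z': [28, 32, 32]}  # -> d = {'age': [8, 9, 6], 'z': [28, 32, 32]}
out = d['age'][0] + d['z'][0]  # -> out = 36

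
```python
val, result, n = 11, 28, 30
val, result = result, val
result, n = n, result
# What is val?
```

Trace (tracking val):
val, result, n = (11, 28, 30)  # -> val = 11, result = 28, n = 30
val, result = (result, val)  # -> val = 28, result = 11
result, n = (n, result)  # -> result = 30, n = 11

Answer: 28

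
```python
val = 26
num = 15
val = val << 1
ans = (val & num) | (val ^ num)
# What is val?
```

Trace (tracking val):
val = 26  # -> val = 26
num = 15  # -> num = 15
val = val << 1  # -> val = 52
ans = val & num | val ^ num  # -> ans = 63

Answer: 52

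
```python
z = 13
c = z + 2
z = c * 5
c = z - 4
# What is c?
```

Answer: 71

Derivation:
Trace (tracking c):
z = 13  # -> z = 13
c = z + 2  # -> c = 15
z = c * 5  # -> z = 75
c = z - 4  # -> c = 71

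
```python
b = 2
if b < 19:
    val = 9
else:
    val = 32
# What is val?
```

Trace (tracking val):
b = 2  # -> b = 2
if b < 19:  # condition is True
    val = 9  # -> val = 9

Answer: 9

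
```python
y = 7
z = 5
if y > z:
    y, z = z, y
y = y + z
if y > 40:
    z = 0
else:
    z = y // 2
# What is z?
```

Answer: 6

Derivation:
Trace (tracking z):
y = 7  # -> y = 7
z = 5  # -> z = 5
if y > z:  # condition is True
    y, z = (z, y)  # -> y = 5, z = 7
y = y + z  # -> y = 12
if y > 40:  # condition is False
else:
    z = y // 2  # -> z = 6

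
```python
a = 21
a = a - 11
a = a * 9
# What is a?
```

Answer: 90

Derivation:
Trace (tracking a):
a = 21  # -> a = 21
a = a - 11  # -> a = 10
a = a * 9  # -> a = 90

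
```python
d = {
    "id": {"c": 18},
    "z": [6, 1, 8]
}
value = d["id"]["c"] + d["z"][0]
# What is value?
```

Answer: 24

Derivation:
Trace (tracking value):
d = {'id': {'c': 18}, 'z': [6, 1, 8]}  # -> d = {'id': {'c': 18}, 'z': [6, 1, 8]}
value = d['id']['c'] + d['z'][0]  # -> value = 24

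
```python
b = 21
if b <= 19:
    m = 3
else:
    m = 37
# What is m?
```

Answer: 37

Derivation:
Trace (tracking m):
b = 21  # -> b = 21
if b <= 19:  # condition is False
else:
    m = 37  # -> m = 37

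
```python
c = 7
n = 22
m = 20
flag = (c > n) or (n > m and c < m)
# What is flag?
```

Trace (tracking flag):
c = 7  # -> c = 7
n = 22  # -> n = 22
m = 20  # -> m = 20
flag = c > n or (n > m and c < m)  # -> flag = True

Answer: True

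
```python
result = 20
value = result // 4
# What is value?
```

Answer: 5

Derivation:
Trace (tracking value):
result = 20  # -> result = 20
value = result // 4  # -> value = 5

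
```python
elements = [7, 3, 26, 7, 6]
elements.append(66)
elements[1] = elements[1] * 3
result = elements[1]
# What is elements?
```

Trace (tracking elements):
elements = [7, 3, 26, 7, 6]  # -> elements = [7, 3, 26, 7, 6]
elements.append(66)  # -> elements = [7, 3, 26, 7, 6, 66]
elements[1] = elements[1] * 3  # -> elements = [7, 9, 26, 7, 6, 66]
result = elements[1]  # -> result = 9

Answer: [7, 9, 26, 7, 6, 66]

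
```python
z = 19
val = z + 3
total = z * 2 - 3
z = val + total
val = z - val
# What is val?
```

Answer: 35

Derivation:
Trace (tracking val):
z = 19  # -> z = 19
val = z + 3  # -> val = 22
total = z * 2 - 3  # -> total = 35
z = val + total  # -> z = 57
val = z - val  # -> val = 35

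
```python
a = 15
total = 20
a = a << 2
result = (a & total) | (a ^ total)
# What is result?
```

Trace (tracking result):
a = 15  # -> a = 15
total = 20  # -> total = 20
a = a << 2  # -> a = 60
result = a & total | a ^ total  # -> result = 60

Answer: 60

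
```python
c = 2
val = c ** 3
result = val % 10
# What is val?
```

Answer: 8

Derivation:
Trace (tracking val):
c = 2  # -> c = 2
val = c ** 3  # -> val = 8
result = val % 10  # -> result = 8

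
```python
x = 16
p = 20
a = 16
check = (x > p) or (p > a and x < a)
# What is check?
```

Answer: False

Derivation:
Trace (tracking check):
x = 16  # -> x = 16
p = 20  # -> p = 20
a = 16  # -> a = 16
check = x > p or (p > a and x < a)  # -> check = False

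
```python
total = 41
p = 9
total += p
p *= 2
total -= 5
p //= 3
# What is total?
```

Answer: 45

Derivation:
Trace (tracking total):
total = 41  # -> total = 41
p = 9  # -> p = 9
total += p  # -> total = 50
p *= 2  # -> p = 18
total -= 5  # -> total = 45
p //= 3  # -> p = 6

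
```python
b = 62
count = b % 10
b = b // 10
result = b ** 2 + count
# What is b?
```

Answer: 6

Derivation:
Trace (tracking b):
b = 62  # -> b = 62
count = b % 10  # -> count = 2
b = b // 10  # -> b = 6
result = b ** 2 + count  # -> result = 38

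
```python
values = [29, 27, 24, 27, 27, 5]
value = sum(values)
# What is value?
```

Trace (tracking value):
values = [29, 27, 24, 27, 27, 5]  # -> values = [29, 27, 24, 27, 27, 5]
value = sum(values)  # -> value = 139

Answer: 139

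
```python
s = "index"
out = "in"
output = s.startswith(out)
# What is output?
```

Trace (tracking output):
s = 'index'  # -> s = 'index'
out = 'in'  # -> out = 'in'
output = s.startswith(out)  # -> output = True

Answer: True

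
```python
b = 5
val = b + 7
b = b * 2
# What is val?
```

Answer: 12

Derivation:
Trace (tracking val):
b = 5  # -> b = 5
val = b + 7  # -> val = 12
b = b * 2  # -> b = 10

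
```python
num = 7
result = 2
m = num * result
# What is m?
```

Answer: 14

Derivation:
Trace (tracking m):
num = 7  # -> num = 7
result = 2  # -> result = 2
m = num * result  # -> m = 14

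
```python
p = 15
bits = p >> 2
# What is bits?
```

Answer: 3

Derivation:
Trace (tracking bits):
p = 15  # -> p = 15
bits = p >> 2  # -> bits = 3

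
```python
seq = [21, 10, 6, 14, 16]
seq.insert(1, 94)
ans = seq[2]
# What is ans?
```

Answer: 10

Derivation:
Trace (tracking ans):
seq = [21, 10, 6, 14, 16]  # -> seq = [21, 10, 6, 14, 16]
seq.insert(1, 94)  # -> seq = [21, 94, 10, 6, 14, 16]
ans = seq[2]  # -> ans = 10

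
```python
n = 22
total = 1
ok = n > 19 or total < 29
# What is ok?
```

Answer: True

Derivation:
Trace (tracking ok):
n = 22  # -> n = 22
total = 1  # -> total = 1
ok = n > 19 or total < 29  # -> ok = True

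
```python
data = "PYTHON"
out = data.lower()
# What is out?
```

Answer: 'python'

Derivation:
Trace (tracking out):
data = 'PYTHON'  # -> data = 'PYTHON'
out = data.lower()  # -> out = 'python'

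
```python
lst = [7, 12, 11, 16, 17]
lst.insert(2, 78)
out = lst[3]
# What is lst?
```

Trace (tracking lst):
lst = [7, 12, 11, 16, 17]  # -> lst = [7, 12, 11, 16, 17]
lst.insert(2, 78)  # -> lst = [7, 12, 78, 11, 16, 17]
out = lst[3]  # -> out = 11

Answer: [7, 12, 78, 11, 16, 17]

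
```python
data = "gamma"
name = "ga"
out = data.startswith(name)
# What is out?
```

Answer: True

Derivation:
Trace (tracking out):
data = 'gamma'  # -> data = 'gamma'
name = 'ga'  # -> name = 'ga'
out = data.startswith(name)  # -> out = True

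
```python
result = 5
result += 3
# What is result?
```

Answer: 8

Derivation:
Trace (tracking result):
result = 5  # -> result = 5
result += 3  # -> result = 8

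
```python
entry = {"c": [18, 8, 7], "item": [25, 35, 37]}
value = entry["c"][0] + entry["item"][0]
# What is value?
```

Trace (tracking value):
entry = {'c': [18, 8, 7], 'item': [25, 35, 37]}  # -> entry = {'c': [18, 8, 7], 'item': [25, 35, 37]}
value = entry['c'][0] + entry['item'][0]  # -> value = 43

Answer: 43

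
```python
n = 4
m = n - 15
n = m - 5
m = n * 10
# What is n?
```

Answer: -16

Derivation:
Trace (tracking n):
n = 4  # -> n = 4
m = n - 15  # -> m = -11
n = m - 5  # -> n = -16
m = n * 10  # -> m = -160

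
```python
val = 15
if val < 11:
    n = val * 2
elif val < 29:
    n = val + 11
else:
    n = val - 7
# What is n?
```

Trace (tracking n):
val = 15  # -> val = 15
if val < 11:  # condition is False
elif val < 29:  # condition is True
    n = val + 11  # -> n = 26

Answer: 26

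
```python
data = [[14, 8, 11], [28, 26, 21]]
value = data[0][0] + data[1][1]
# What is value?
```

Trace (tracking value):
data = [[14, 8, 11], [28, 26, 21]]  # -> data = [[14, 8, 11], [28, 26, 21]]
value = data[0][0] + data[1][1]  # -> value = 40

Answer: 40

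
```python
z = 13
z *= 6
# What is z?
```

Answer: 78

Derivation:
Trace (tracking z):
z = 13  # -> z = 13
z *= 6  # -> z = 78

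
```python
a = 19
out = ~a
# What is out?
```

Answer: -20

Derivation:
Trace (tracking out):
a = 19  # -> a = 19
out = ~a  # -> out = -20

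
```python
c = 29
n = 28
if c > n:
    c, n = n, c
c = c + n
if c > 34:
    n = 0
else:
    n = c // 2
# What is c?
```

Answer: 57

Derivation:
Trace (tracking c):
c = 29  # -> c = 29
n = 28  # -> n = 28
if c > n:  # condition is True
    c, n = (n, c)  # -> c = 28, n = 29
c = c + n  # -> c = 57
if c > 34:  # condition is True
    n = 0  # -> n = 0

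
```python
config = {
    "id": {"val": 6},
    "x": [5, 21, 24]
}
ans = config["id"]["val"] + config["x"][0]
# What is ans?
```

Trace (tracking ans):
config = {'id': {'val': 6}, 'x': [5, 21, 24]}  # -> config = {'id': {'val': 6}, 'x': [5, 21, 24]}
ans = config['id']['val'] + config['x'][0]  # -> ans = 11

Answer: 11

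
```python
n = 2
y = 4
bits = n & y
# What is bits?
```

Trace (tracking bits):
n = 2  # -> n = 2
y = 4  # -> y = 4
bits = n & y  # -> bits = 0

Answer: 0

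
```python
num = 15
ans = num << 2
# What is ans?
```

Trace (tracking ans):
num = 15  # -> num = 15
ans = num << 2  # -> ans = 60

Answer: 60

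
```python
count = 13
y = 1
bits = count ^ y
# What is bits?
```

Trace (tracking bits):
count = 13  # -> count = 13
y = 1  # -> y = 1
bits = count ^ y  # -> bits = 12

Answer: 12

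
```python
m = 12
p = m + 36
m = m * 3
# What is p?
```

Answer: 48

Derivation:
Trace (tracking p):
m = 12  # -> m = 12
p = m + 36  # -> p = 48
m = m * 3  # -> m = 36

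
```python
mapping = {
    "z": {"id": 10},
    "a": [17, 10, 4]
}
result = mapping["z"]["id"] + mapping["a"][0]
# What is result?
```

Trace (tracking result):
mapping = {'z': {'id': 10}, 'a': [17, 10, 4]}  # -> mapping = {'z': {'id': 10}, 'a': [17, 10, 4]}
result = mapping['z']['id'] + mapping['a'][0]  # -> result = 27

Answer: 27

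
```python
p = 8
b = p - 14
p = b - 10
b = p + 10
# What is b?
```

Answer: -6

Derivation:
Trace (tracking b):
p = 8  # -> p = 8
b = p - 14  # -> b = -6
p = b - 10  # -> p = -16
b = p + 10  # -> b = -6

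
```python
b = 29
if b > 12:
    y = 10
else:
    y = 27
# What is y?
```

Answer: 10

Derivation:
Trace (tracking y):
b = 29  # -> b = 29
if b > 12:  # condition is True
    y = 10  # -> y = 10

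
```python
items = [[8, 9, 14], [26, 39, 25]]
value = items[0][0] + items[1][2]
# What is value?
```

Trace (tracking value):
items = [[8, 9, 14], [26, 39, 25]]  # -> items = [[8, 9, 14], [26, 39, 25]]
value = items[0][0] + items[1][2]  # -> value = 33

Answer: 33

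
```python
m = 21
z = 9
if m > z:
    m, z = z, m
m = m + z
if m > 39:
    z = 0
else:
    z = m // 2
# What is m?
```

Answer: 30

Derivation:
Trace (tracking m):
m = 21  # -> m = 21
z = 9  # -> z = 9
if m > z:  # condition is True
    m, z = (z, m)  # -> m = 9, z = 21
m = m + z  # -> m = 30
if m > 39:  # condition is False
else:
    z = m // 2  # -> z = 15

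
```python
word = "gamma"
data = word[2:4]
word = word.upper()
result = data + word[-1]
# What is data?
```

Answer: 'mm'

Derivation:
Trace (tracking data):
word = 'gamma'  # -> word = 'gamma'
data = word[2:4]  # -> data = 'mm'
word = word.upper()  # -> word = 'GAMMA'
result = data + word[-1]  # -> result = 'mmA'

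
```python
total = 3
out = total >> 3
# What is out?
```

Answer: 0

Derivation:
Trace (tracking out):
total = 3  # -> total = 3
out = total >> 3  # -> out = 0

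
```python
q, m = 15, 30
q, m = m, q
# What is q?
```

Trace (tracking q):
q, m = (15, 30)  # -> q = 15, m = 30
q, m = (m, q)  # -> q = 30, m = 15

Answer: 30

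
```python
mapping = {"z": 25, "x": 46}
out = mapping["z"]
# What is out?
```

Trace (tracking out):
mapping = {'z': 25, 'x': 46}  # -> mapping = {'z': 25, 'x': 46}
out = mapping['z']  # -> out = 25

Answer: 25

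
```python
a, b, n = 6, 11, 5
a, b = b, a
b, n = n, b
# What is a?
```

Answer: 11

Derivation:
Trace (tracking a):
a, b, n = (6, 11, 5)  # -> a = 6, b = 11, n = 5
a, b = (b, a)  # -> a = 11, b = 6
b, n = (n, b)  # -> b = 5, n = 6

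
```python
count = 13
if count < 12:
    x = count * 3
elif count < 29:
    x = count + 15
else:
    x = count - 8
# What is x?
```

Answer: 28

Derivation:
Trace (tracking x):
count = 13  # -> count = 13
if count < 12:  # condition is False
elif count < 29:  # condition is True
    x = count + 15  # -> x = 28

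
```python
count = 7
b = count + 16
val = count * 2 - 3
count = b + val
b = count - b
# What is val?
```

Trace (tracking val):
count = 7  # -> count = 7
b = count + 16  # -> b = 23
val = count * 2 - 3  # -> val = 11
count = b + val  # -> count = 34
b = count - b  # -> b = 11

Answer: 11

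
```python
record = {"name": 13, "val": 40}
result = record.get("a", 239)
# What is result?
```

Answer: 239

Derivation:
Trace (tracking result):
record = {'name': 13, 'val': 40}  # -> record = {'name': 13, 'val': 40}
result = record.get('a', 239)  # -> result = 239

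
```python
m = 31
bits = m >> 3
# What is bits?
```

Answer: 3

Derivation:
Trace (tracking bits):
m = 31  # -> m = 31
bits = m >> 3  # -> bits = 3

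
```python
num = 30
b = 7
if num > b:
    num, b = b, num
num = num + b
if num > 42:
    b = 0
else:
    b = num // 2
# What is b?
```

Trace (tracking b):
num = 30  # -> num = 30
b = 7  # -> b = 7
if num > b:  # condition is True
    num, b = (b, num)  # -> num = 7, b = 30
num = num + b  # -> num = 37
if num > 42:  # condition is False
else:
    b = num // 2  # -> b = 18

Answer: 18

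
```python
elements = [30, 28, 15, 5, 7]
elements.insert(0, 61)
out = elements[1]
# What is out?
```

Answer: 30

Derivation:
Trace (tracking out):
elements = [30, 28, 15, 5, 7]  # -> elements = [30, 28, 15, 5, 7]
elements.insert(0, 61)  # -> elements = [61, 30, 28, 15, 5, 7]
out = elements[1]  # -> out = 30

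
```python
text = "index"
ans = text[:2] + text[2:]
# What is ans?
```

Trace (tracking ans):
text = 'index'  # -> text = 'index'
ans = text[:2] + text[2:]  # -> ans = 'index'

Answer: 'index'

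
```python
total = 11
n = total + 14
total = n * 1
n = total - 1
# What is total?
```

Trace (tracking total):
total = 11  # -> total = 11
n = total + 14  # -> n = 25
total = n * 1  # -> total = 25
n = total - 1  # -> n = 24

Answer: 25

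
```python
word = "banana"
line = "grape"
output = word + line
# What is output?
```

Trace (tracking output):
word = 'banana'  # -> word = 'banana'
line = 'grape'  # -> line = 'grape'
output = word + line  # -> output = 'bananagrape'

Answer: 'bananagrape'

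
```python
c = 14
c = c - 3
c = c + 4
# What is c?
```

Trace (tracking c):
c = 14  # -> c = 14
c = c - 3  # -> c = 11
c = c + 4  # -> c = 15

Answer: 15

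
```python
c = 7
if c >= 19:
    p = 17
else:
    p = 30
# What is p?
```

Trace (tracking p):
c = 7  # -> c = 7
if c >= 19:  # condition is False
else:
    p = 30  # -> p = 30

Answer: 30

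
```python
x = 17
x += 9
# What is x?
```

Answer: 26

Derivation:
Trace (tracking x):
x = 17  # -> x = 17
x += 9  # -> x = 26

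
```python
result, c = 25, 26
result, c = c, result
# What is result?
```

Answer: 26

Derivation:
Trace (tracking result):
result, c = (25, 26)  # -> result = 25, c = 26
result, c = (c, result)  # -> result = 26, c = 25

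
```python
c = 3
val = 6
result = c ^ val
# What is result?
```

Trace (tracking result):
c = 3  # -> c = 3
val = 6  # -> val = 6
result = c ^ val  # -> result = 5

Answer: 5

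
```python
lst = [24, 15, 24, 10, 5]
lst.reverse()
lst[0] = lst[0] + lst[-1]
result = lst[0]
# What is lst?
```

Trace (tracking lst):
lst = [24, 15, 24, 10, 5]  # -> lst = [24, 15, 24, 10, 5]
lst.reverse()  # -> lst = [5, 10, 24, 15, 24]
lst[0] = lst[0] + lst[-1]  # -> lst = [29, 10, 24, 15, 24]
result = lst[0]  # -> result = 29

Answer: [29, 10, 24, 15, 24]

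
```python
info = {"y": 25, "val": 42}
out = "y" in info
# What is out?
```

Answer: True

Derivation:
Trace (tracking out):
info = {'y': 25, 'val': 42}  # -> info = {'y': 25, 'val': 42}
out = 'y' in info  # -> out = True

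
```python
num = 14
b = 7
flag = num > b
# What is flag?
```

Answer: True

Derivation:
Trace (tracking flag):
num = 14  # -> num = 14
b = 7  # -> b = 7
flag = num > b  # -> flag = True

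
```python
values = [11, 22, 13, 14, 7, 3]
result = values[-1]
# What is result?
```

Trace (tracking result):
values = [11, 22, 13, 14, 7, 3]  # -> values = [11, 22, 13, 14, 7, 3]
result = values[-1]  # -> result = 3

Answer: 3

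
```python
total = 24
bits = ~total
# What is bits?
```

Answer: -25

Derivation:
Trace (tracking bits):
total = 24  # -> total = 24
bits = ~total  # -> bits = -25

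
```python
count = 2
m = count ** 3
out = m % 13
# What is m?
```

Answer: 8

Derivation:
Trace (tracking m):
count = 2  # -> count = 2
m = count ** 3  # -> m = 8
out = m % 13  # -> out = 8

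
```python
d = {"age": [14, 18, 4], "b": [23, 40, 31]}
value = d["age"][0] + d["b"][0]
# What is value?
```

Trace (tracking value):
d = {'age': [14, 18, 4], 'b': [23, 40, 31]}  # -> d = {'age': [14, 18, 4], 'b': [23, 40, 31]}
value = d['age'][0] + d['b'][0]  # -> value = 37

Answer: 37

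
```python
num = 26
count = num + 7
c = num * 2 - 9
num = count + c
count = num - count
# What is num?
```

Trace (tracking num):
num = 26  # -> num = 26
count = num + 7  # -> count = 33
c = num * 2 - 9  # -> c = 43
num = count + c  # -> num = 76
count = num - count  # -> count = 43

Answer: 76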